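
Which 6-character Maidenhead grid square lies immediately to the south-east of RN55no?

RN55on

Longitude subsquare n = 13; +1 → 14 = o.
Latitude subsquare o = 14; −1 → 13 = n.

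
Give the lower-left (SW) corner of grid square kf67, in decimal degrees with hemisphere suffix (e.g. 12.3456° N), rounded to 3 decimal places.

Field K=10, F=5: +10·20° lon, +5·10° lat → SW at lon 20°, lat -40°.
Square 6, 7: +6·2° lon, +7·1° lat → SW at lon 32°, lat -33°.
latitude 33.000° S, longitude 32.000° E.

33.000° S, 32.000° E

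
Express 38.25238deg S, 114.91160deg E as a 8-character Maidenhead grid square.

OF71kr99

Shift to the Maidenhead origin (180°W, 90°S): lon 294.91160, lat 51.74762.
Field (20°×10°, letters A–R): 294.91160/20 → 14 → O, 51.74762/10 → 5 → F; chars OF.
Square (2°×1°, digits 0–9): 14.91160/2 → 7, 1.74762/1 → 1; chars 71.
Subsquare (5′×2.5′, letters a–x): 0.91160/0.0833333 → 10 → k, 0.74762/0.0416667 → 17 → r; chars kr.
Extended square (30″×15″, digits 0–9): 0.07827/0.00833333 → 9, 0.03929/0.00416667 → 9; chars 99.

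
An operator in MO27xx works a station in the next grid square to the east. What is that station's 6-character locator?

MO37ax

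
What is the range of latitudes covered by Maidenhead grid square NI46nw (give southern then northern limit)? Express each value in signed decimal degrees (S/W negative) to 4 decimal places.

Field N=13, I=8: +13·20° lon, +8·10° lat → SW at lon 80°, lat -10°.
Square 4, 6: +4·2° lon, +6·1° lat → SW at lon 88°, lat -4°.
Subsquare n=13, w=22: +13·0.0833333° lon, +22·0.0416667° lat → SW at lon 89.0833°, lat -3.08333°.
Cell spans 0.0833333° lon × 0.0416667° lat.
south -3.0833, north -3.0417.

-3.0833, -3.0417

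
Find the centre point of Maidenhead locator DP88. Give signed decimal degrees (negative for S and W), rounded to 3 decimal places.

68.500, -103.000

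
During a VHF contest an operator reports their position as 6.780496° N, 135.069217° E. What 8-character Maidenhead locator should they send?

PJ76ms87

Add 180° to longitude and 90° to latitude: 315.06922, 96.78050.
Field: 315.06922/20 → 15 → P, 96.78050/10 → 9 → J; chars PJ.
Square: 15.06922/2 → 7, 6.78050/1 → 6; chars 76.
Subsquare: 1.06922/0.0833333 → 12 → m, 0.78050/0.0416667 → 18 → s; chars ms.
Extended square: 0.06922/0.00833333 → 8, 0.03050/0.00416667 → 7; chars 87.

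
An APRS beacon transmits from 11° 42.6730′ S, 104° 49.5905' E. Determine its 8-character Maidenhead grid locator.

OH28jg99

Offset from 180°W / 90°S: lon 284.82651°, lat 78.28878°.
Field: 284.82651/20 → 14 → O, 78.28878/10 → 7 → H; chars OH.
Square: 4.82651/2 → 2, 8.28878/1 → 8; chars 28.
Subsquare: 0.82651/0.0833333 → 9 → j, 0.28878/0.0416667 → 6 → g; chars jg.
Extended square: 0.07651/0.00833333 → 9, 0.03878/0.00416667 → 9; chars 99.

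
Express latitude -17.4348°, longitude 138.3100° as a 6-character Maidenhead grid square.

PH92dn

Shift to the Maidenhead origin (180°W, 90°S): lon 318.3100, lat 72.5652.
Field: lon ⌊318.3100/20⌋ = 15 → P; lat ⌊72.5652/10⌋ = 7 → H.
Square: lon ⌊18.3100/2⌋ = 9; lat ⌊2.5652/1⌋ = 2.
Subsquare: lon ⌊0.3100/0.0833333⌋ = 3 → d; lat ⌊0.5652/0.0416667⌋ = 13 → n.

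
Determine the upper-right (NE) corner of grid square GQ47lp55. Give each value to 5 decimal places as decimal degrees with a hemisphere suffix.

77.65000° N, 51.03333° W

Field G=6, Q=16: +6·20° lon, +16·10° lat → SW at lon -60°, lat 70°.
Square 4, 7: +4·2° lon, +7·1° lat → SW at lon -52°, lat 77°.
Subsquare l=11, p=15: +11·0.0833333° lon, +15·0.0416667° lat → SW at lon -51.0833°, lat 77.625°.
Extended square 5, 5: +5·0.00833333° lon, +5·0.00416667° lat → SW at lon -51.0417°, lat 77.6458°.
Cell spans 0.00833333° lon × 0.00416667° lat. NE corner is SW corner plus one full cell.
latitude 77.65000° N, longitude 51.03333° W.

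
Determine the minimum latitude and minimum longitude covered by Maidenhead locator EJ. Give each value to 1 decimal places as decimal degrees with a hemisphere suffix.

0.0° N, 100.0° W

Field E=4, J=9: +4·20° lon, +9·10° lat → SW at lon -100°, lat 0°.
latitude 0.0° N, longitude 100.0° W.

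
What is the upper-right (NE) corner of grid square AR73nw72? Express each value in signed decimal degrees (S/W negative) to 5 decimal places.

83.92917, -164.85000

Field A=0, R=17: +0·20° lon, +17·10° lat → SW at lon -180°, lat 80°.
Square 7, 3: +7·2° lon, +3·1° lat → SW at lon -166°, lat 83°.
Subsquare n=13, w=22: +13·0.0833333° lon, +22·0.0416667° lat → SW at lon -164.917°, lat 83.9167°.
Extended square 7, 2: +7·0.00833333° lon, +2·0.00416667° lat → SW at lon -164.858°, lat 83.925°.
Cell spans 0.00833333° lon × 0.00416667° lat. NE corner is SW corner plus one full cell.
latitude 83.92917, longitude -164.85000.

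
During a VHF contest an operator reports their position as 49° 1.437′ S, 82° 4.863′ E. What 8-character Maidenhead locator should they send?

NE10ax94

Shift to the Maidenhead origin (180°W, 90°S): lon 262.08105, lat 40.97605.
Field (20°×10°, letters A–R): 262.08105/20 → 13 → N, 40.97605/10 → 4 → E; chars NE.
Square (2°×1°, digits 0–9): 2.08105/2 → 1, 0.97605/1 → 0; chars 10.
Subsquare (5′×2.5′, letters a–x): 0.08105/0.0833333 → 0 → a, 0.97605/0.0416667 → 23 → x; chars ax.
Extended square (30″×15″, digits 0–9): 0.08105/0.00833333 → 9, 0.01772/0.00416667 → 4; chars 94.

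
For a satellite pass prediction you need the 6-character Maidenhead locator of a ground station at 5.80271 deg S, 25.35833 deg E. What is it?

KI24qe

Offset from 180°W / 90°S: lon 205.3583°, lat 84.1973°.
Field (20°×10°, letters A–R): 205.3583/20 → 10 → K, 84.1973/10 → 8 → I; chars KI.
Square (2°×1°, digits 0–9): 5.3583/2 → 2, 4.1973/1 → 4; chars 24.
Subsquare (5′×2.5′, letters a–x): 1.3583/0.0833333 → 16 → q, 0.1973/0.0416667 → 4 → e; chars qe.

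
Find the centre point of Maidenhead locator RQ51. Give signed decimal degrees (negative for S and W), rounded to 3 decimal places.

Field R=17, Q=16: +17·20° lon, +16·10° lat → SW at lon 160°, lat 70°.
Square 5, 1: +5·2° lon, +1·1° lat → SW at lon 170°, lat 71°.
Cell spans 2° lon × 1° lat. Centre is SW corner plus half of each.
latitude 71.500, longitude 171.000.

71.500, 171.000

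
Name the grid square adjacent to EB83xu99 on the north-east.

EB93av00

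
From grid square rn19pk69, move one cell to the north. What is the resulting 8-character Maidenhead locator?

RN19pl60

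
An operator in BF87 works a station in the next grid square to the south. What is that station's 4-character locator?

Latitude square 7; −1 → 6.
The longitude characters are unchanged.

BF86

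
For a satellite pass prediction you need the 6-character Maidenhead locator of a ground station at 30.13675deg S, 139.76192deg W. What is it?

CF09cu

Shift to the Maidenhead origin (180°W, 90°S): lon 40.2381, lat 59.8633.
Field: 40.2381/20 → 2 → C, 59.8633/10 → 5 → F; chars CF.
Square: 0.2381/2 → 0, 9.8633/1 → 9; chars 09.
Subsquare: 0.2381/0.0833333 → 2 → c, 0.8633/0.0416667 → 20 → u; chars cu.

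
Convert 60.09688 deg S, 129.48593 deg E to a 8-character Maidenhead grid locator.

PC49rv86

Shift to the Maidenhead origin (180°W, 90°S): lon 309.48593, lat 29.90312.
Field: 309.48593/20 → 15 → P, 29.90312/10 → 2 → C; chars PC.
Square: 9.48593/2 → 4, 9.90312/1 → 9; chars 49.
Subsquare: 1.48593/0.0833333 → 17 → r, 0.90312/0.0416667 → 21 → v; chars rv.
Extended square: 0.06926/0.00833333 → 8, 0.02812/0.00416667 → 6; chars 86.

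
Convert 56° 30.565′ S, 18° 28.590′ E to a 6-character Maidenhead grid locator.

JD93fl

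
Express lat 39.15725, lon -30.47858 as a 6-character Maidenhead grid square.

Add 180° to longitude and 90° to latitude: 149.5214, 129.1573.
Field: 149.5214/20 → 7 → H, 129.1573/10 → 12 → M; chars HM.
Square: 9.5214/2 → 4, 9.1573/1 → 9; chars 49.
Subsquare: 1.5214/0.0833333 → 18 → s, 0.1573/0.0416667 → 3 → d; chars sd.

HM49sd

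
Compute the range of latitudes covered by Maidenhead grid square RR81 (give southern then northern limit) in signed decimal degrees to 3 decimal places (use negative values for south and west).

81.000, 82.000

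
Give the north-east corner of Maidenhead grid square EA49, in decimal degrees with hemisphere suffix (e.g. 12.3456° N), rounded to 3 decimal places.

Field E=4, A=0: +4·20° lon, +0·10° lat → SW at lon -100°, lat -90°.
Square 4, 9: +4·2° lon, +9·1° lat → SW at lon -92°, lat -81°.
Cell spans 2° lon × 1° lat. NE corner is SW corner plus one full cell.
latitude 80.000° S, longitude 90.000° W.

80.000° S, 90.000° W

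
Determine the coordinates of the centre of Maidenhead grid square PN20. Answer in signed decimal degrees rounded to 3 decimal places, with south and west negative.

40.500, 125.000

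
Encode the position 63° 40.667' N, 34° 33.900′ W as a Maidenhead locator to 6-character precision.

HP23rq

Shift to the Maidenhead origin (180°W, 90°S): lon 145.4350, lat 153.6778.
Field: 145.4350/20 → 7 → H, 153.6778/10 → 15 → P; chars HP.
Square: 5.4350/2 → 2, 3.6778/1 → 3; chars 23.
Subsquare: 1.4350/0.0833333 → 17 → r, 0.6778/0.0416667 → 16 → q; chars rq.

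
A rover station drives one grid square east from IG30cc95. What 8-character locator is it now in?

IG30dc05

Longitude extended square 9; +1 → 10, wraps to 0, carry into subsquare.
Longitude subsquare c = 2; +1 → 3 = d.
The latitude characters are unchanged.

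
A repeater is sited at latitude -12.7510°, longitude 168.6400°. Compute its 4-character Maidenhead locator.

Offset from 180°W / 90°S: lon 348.64°, lat 77.25°.
Field: 348.64/20 → 17 → R, 77.25/10 → 7 → H; chars RH.
Square: 8.64/2 → 4, 7.25/1 → 7; chars 47.

RH47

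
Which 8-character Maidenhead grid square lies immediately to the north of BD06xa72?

Latitude extended square 2; +1 → 3.
The longitude characters are unchanged.

BD06xa73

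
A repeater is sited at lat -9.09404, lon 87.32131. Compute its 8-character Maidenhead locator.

NI30pv87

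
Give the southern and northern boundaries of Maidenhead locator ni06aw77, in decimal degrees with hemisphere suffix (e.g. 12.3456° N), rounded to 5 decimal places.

3.05417° S, 3.05000° S

Field N=13, I=8: +13·20° lon, +8·10° lat → SW at lon 80°, lat -10°.
Square 0, 6: +0·2° lon, +6·1° lat → SW at lon 80°, lat -4°.
Subsquare a=0, w=22: +0·0.0833333° lon, +22·0.0416667° lat → SW at lon 80°, lat -3.08333°.
Extended square 7, 7: +7·0.00833333° lon, +7·0.00416667° lat → SW at lon 80.0583°, lat -3.05417°.
Cell spans 0.00833333° lon × 0.00416667° lat.
south 3.05417° S, north 3.05000° S.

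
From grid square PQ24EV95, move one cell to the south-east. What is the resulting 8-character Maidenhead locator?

PQ24fv04

Longitude extended square 9; +1 → 10, wraps to 0, carry into subsquare.
Longitude subsquare e = 4; +1 → 5 = f.
Latitude extended square 5; −1 → 4.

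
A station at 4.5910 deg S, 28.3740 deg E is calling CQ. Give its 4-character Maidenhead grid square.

KI45

Offset from 180°W / 90°S: lon 208.37°, lat 85.41°.
Field: 208.37/20 → 10 → K, 85.41/10 → 8 → I; chars KI.
Square: 8.37/2 → 4, 5.41/1 → 5; chars 45.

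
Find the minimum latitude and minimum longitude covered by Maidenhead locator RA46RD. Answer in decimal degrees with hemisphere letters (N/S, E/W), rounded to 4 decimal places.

83.8750° S, 169.4167° E

Field R=17, A=0: +17·20° lon, +0·10° lat → SW at lon 160°, lat -90°.
Square 4, 6: +4·2° lon, +6·1° lat → SW at lon 168°, lat -84°.
Subsquare r=17, d=3: +17·0.0833333° lon, +3·0.0416667° lat → SW at lon 169.417°, lat -83.875°.
latitude 83.8750° S, longitude 169.4167° E.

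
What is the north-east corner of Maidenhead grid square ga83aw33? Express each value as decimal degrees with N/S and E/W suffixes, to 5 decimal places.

86.06667° S, 43.96667° W

Field G=6, A=0: +6·20° lon, +0·10° lat → SW at lon -60°, lat -90°.
Square 8, 3: +8·2° lon, +3·1° lat → SW at lon -44°, lat -87°.
Subsquare a=0, w=22: +0·0.0833333° lon, +22·0.0416667° lat → SW at lon -44°, lat -86.0833°.
Extended square 3, 3: +3·0.00833333° lon, +3·0.00416667° lat → SW at lon -43.975°, lat -86.0708°.
Cell spans 0.00833333° lon × 0.00416667° lat. NE corner is SW corner plus one full cell.
latitude 86.06667° S, longitude 43.96667° W.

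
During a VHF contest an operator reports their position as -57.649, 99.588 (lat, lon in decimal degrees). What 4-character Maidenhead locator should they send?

ND92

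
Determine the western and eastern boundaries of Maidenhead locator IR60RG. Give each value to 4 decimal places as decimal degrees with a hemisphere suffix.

6.5833° W, 6.5000° W

Field I=8, R=17: +8·20° lon, +17·10° lat → SW at lon -20°, lat 80°.
Square 6, 0: +6·2° lon, +0·1° lat → SW at lon -8°, lat 80°.
Subsquare r=17, g=6: +17·0.0833333° lon, +6·0.0416667° lat → SW at lon -6.58333°, lat 80.25°.
Cell spans 0.0833333° lon × 0.0416667° lat.
west 6.5833° W, east 6.5000° W.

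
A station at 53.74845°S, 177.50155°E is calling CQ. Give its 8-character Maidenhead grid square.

Offset from 180°W / 90°S: lon 357.50155°, lat 36.25155°.
Field (20°×10°, letters A–R): lon ⌊357.50155/20⌋ = 17 → R; lat ⌊36.25155/10⌋ = 3 → D.
Square (2°×1°, digits 0–9): lon ⌊17.50155/2⌋ = 8; lat ⌊6.25155/1⌋ = 6.
Subsquare (5′×2.5′, letters a–x): lon ⌊1.50155/0.0833333⌋ = 18 → s; lat ⌊0.25155/0.0416667⌋ = 6 → g.
Extended square (30″×15″, digits 0–9): lon ⌊0.00155/0.00833333⌋ = 0; lat ⌊0.00155/0.00416667⌋ = 0.

RD86sg00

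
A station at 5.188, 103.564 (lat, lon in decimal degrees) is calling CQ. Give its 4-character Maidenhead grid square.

Shift to the Maidenhead origin (180°W, 90°S): lon 283.56, lat 95.19.
Field (20°×10°, letters A–R): 283.56/20 → 14 → O, 95.19/10 → 9 → J; chars OJ.
Square (2°×1°, digits 0–9): 3.56/2 → 1, 5.19/1 → 5; chars 15.

OJ15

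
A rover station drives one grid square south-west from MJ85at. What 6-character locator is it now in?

Longitude subsquare a = 0; −1 → -1, wraps to 23 = x, carry into square.
Longitude square 8; −1 → 7.
Latitude subsquare t = 19; −1 → 18 = s.

MJ75xs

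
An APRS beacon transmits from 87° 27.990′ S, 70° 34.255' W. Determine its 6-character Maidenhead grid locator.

FA42rm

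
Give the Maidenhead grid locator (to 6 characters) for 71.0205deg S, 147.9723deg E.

Offset from 180°W / 90°S: lon 327.9723°, lat 18.9795°.
Field: 327.9723/20 → 16 → Q, 18.9795/10 → 1 → B; chars QB.
Square: 7.9723/2 → 3, 8.9795/1 → 8; chars 38.
Subsquare: 1.9723/0.0833333 → 23 → x, 0.9795/0.0416667 → 23 → x; chars xx.

QB38xx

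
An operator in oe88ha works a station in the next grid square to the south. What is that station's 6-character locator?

Latitude subsquare a = 0; −1 → -1, wraps to 23 = x, carry into square.
Latitude square 8; −1 → 7.
The longitude characters are unchanged.

OE87hx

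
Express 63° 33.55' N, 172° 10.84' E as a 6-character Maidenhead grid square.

RP63cn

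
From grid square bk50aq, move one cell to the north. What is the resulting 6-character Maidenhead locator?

BK50ar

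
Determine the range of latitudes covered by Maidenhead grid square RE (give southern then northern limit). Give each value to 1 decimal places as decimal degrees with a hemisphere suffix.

50.0° S, 40.0° S

Field R=17, E=4: +17·20° lon, +4·10° lat → SW at lon 160°, lat -50°.
Cell spans 20° lon × 10° lat.
south 50.0° S, north 40.0° S.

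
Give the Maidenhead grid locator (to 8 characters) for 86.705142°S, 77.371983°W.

Add 180° to longitude and 90° to latitude: 102.62802, 3.29486.
Field (20°×10°, letters A–R): 102.62802/20 → 5 → F, 3.29486/10 → 0 → A; chars FA.
Square (2°×1°, digits 0–9): 2.62802/2 → 1, 3.29486/1 → 3; chars 13.
Subsquare (5′×2.5′, letters a–x): 0.62802/0.0833333 → 7 → h, 0.29486/0.0416667 → 7 → h; chars hh.
Extended square (30″×15″, digits 0–9): 0.04468/0.00833333 → 5, 0.00319/0.00416667 → 0; chars 50.

FA13hh50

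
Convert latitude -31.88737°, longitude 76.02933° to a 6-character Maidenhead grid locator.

Add 180° to longitude and 90° to latitude: 256.0293, 58.1126.
Field: lon ⌊256.0293/20⌋ = 12 → M; lat ⌊58.1126/10⌋ = 5 → F.
Square: lon ⌊16.0293/2⌋ = 8; lat ⌊8.1126/1⌋ = 8.
Subsquare: lon ⌊0.0293/0.0833333⌋ = 0 → a; lat ⌊0.1126/0.0416667⌋ = 2 → c.

MF88ac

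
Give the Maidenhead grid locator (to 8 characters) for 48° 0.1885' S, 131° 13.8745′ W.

CE41jx29

Offset from 180°W / 90°S: lon 48.76876°, lat 41.99686°.
Field: 48.76876/20 → 2 → C, 41.99686/10 → 4 → E; chars CE.
Square: 8.76876/2 → 4, 1.99686/1 → 1; chars 41.
Subsquare: 0.76876/0.0833333 → 9 → j, 0.99686/0.0416667 → 23 → x; chars jx.
Extended square: 0.01876/0.00833333 → 2, 0.03853/0.00416667 → 9; chars 29.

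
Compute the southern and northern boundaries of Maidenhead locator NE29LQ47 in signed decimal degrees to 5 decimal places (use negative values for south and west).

Field N=13, E=4: +13·20° lon, +4·10° lat → SW at lon 80°, lat -50°.
Square 2, 9: +2·2° lon, +9·1° lat → SW at lon 84°, lat -41°.
Subsquare l=11, q=16: +11·0.0833333° lon, +16·0.0416667° lat → SW at lon 84.9167°, lat -40.3333°.
Extended square 4, 7: +4·0.00833333° lon, +7·0.00416667° lat → SW at lon 84.95°, lat -40.3042°.
Cell spans 0.00833333° lon × 0.00416667° lat.
south -40.30417, north -40.30000.

-40.30417, -40.30000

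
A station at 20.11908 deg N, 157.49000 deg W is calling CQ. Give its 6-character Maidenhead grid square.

BL10gc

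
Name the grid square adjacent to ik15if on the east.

IK15jf

Longitude subsquare i = 8; +1 → 9 = j.
The latitude characters are unchanged.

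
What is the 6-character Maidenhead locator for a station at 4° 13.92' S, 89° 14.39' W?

EI55js

Offset from 180°W / 90°S: lon 90.7602°, lat 85.7680°.
Field: lon ⌊90.7602/20⌋ = 4 → E; lat ⌊85.7680/10⌋ = 8 → I.
Square: lon ⌊10.7602/2⌋ = 5; lat ⌊5.7680/1⌋ = 5.
Subsquare: lon ⌊0.7602/0.0833333⌋ = 9 → j; lat ⌊0.7680/0.0416667⌋ = 18 → s.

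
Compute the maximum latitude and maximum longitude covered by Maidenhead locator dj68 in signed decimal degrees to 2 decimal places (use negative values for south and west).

9.00, -106.00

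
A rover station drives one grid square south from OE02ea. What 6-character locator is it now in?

OE01ex

Latitude subsquare a = 0; −1 → -1, wraps to 23 = x, carry into square.
Latitude square 2; −1 → 1.
The longitude characters are unchanged.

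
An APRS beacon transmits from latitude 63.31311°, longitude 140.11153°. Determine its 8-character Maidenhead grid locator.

QP03bh35

Add 180° to longitude and 90° to latitude: 320.11153, 153.31311.
Field: lon ⌊320.11153/20⌋ = 16 → Q; lat ⌊153.31311/10⌋ = 15 → P.
Square: lon ⌊0.11153/2⌋ = 0; lat ⌊3.31311/1⌋ = 3.
Subsquare: lon ⌊0.11153/0.0833333⌋ = 1 → b; lat ⌊0.31311/0.0416667⌋ = 7 → h.
Extended square: lon ⌊0.02820/0.00833333⌋ = 3; lat ⌊0.02144/0.00416667⌋ = 5.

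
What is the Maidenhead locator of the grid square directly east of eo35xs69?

EO35xs79

Longitude extended square 6; +1 → 7.
The latitude characters are unchanged.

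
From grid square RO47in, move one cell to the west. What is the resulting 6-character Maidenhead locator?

Longitude subsquare i = 8; −1 → 7 = h.
The latitude characters are unchanged.

RO47hn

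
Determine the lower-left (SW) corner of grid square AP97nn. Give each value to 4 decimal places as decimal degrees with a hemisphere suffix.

Field A=0, P=15: +0·20° lon, +15·10° lat → SW at lon -180°, lat 60°.
Square 9, 7: +9·2° lon, +7·1° lat → SW at lon -162°, lat 67°.
Subsquare n=13, n=13: +13·0.0833333° lon, +13·0.0416667° lat → SW at lon -160.917°, lat 67.5417°.
latitude 67.5417° N, longitude 160.9167° W.

67.5417° N, 160.9167° W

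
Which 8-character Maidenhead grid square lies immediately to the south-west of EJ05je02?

Longitude extended square 0; −1 → -1, wraps to 9, carry into subsquare.
Longitude subsquare j = 9; −1 → 8 = i.
Latitude extended square 2; −1 → 1.

EJ05ie91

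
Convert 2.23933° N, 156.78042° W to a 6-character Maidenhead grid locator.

BJ12of

Add 180° to longitude and 90° to latitude: 23.2196, 92.2393.
Field: 23.2196/20 → 1 → B, 92.2393/10 → 9 → J; chars BJ.
Square: 3.2196/2 → 1, 2.2393/1 → 2; chars 12.
Subsquare: 1.2196/0.0833333 → 14 → o, 0.2393/0.0416667 → 5 → f; chars of.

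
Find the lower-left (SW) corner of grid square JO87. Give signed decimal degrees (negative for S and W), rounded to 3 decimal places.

57.000, 16.000

Field J=9, O=14: +9·20° lon, +14·10° lat → SW at lon 0°, lat 50°.
Square 8, 7: +8·2° lon, +7·1° lat → SW at lon 16°, lat 57°.
latitude 57.000, longitude 16.000.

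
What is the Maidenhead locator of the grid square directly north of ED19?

Latitude square 9; +1 → 10, wraps to 0, carry into field.
Latitude field D = 3; +1 → 4 = E.
The longitude characters are unchanged.

EE10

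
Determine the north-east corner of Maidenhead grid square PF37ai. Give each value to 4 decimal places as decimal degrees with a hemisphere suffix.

32.6250° S, 126.0833° E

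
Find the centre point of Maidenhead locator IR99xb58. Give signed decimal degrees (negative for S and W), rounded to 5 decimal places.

Field I=8, R=17: +8·20° lon, +17·10° lat → SW at lon -20°, lat 80°.
Square 9, 9: +9·2° lon, +9·1° lat → SW at lon -2°, lat 89°.
Subsquare x=23, b=1: +23·0.0833333° lon, +1·0.0416667° lat → SW at lon -0.0833333°, lat 89.0417°.
Extended square 5, 8: +5·0.00833333° lon, +8·0.00416667° lat → SW at lon -0.0416667°, lat 89.075°.
Cell spans 0.00833333° lon × 0.00416667° lat. Centre is SW corner plus half of each.
latitude 89.07708, longitude -0.03750.

89.07708, -0.03750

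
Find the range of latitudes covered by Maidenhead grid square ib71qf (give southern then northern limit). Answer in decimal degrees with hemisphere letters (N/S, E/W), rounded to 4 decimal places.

Field I=8, B=1: +8·20° lon, +1·10° lat → SW at lon -20°, lat -80°.
Square 7, 1: +7·2° lon, +1·1° lat → SW at lon -6°, lat -79°.
Subsquare q=16, f=5: +16·0.0833333° lon, +5·0.0416667° lat → SW at lon -4.66667°, lat -78.7917°.
Cell spans 0.0833333° lon × 0.0416667° lat.
south 78.7917° S, north 78.7500° S.

78.7917° S, 78.7500° S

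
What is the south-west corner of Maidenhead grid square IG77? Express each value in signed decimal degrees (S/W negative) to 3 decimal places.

Field I=8, G=6: +8·20° lon, +6·10° lat → SW at lon -20°, lat -30°.
Square 7, 7: +7·2° lon, +7·1° lat → SW at lon -6°, lat -23°.
latitude -23.000, longitude -6.000.

-23.000, -6.000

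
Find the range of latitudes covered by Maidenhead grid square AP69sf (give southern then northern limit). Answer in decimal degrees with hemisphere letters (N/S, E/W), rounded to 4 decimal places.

Field A=0, P=15: +0·20° lon, +15·10° lat → SW at lon -180°, lat 60°.
Square 6, 9: +6·2° lon, +9·1° lat → SW at lon -168°, lat 69°.
Subsquare s=18, f=5: +18·0.0833333° lon, +5·0.0416667° lat → SW at lon -166.5°, lat 69.2083°.
Cell spans 0.0833333° lon × 0.0416667° lat.
south 69.2083° N, north 69.2500° N.

69.2083° N, 69.2500° N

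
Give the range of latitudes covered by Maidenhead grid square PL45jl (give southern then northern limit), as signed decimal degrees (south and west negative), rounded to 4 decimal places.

25.4583, 25.5000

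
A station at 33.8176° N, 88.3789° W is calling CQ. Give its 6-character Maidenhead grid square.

Add 180° to longitude and 90° to latitude: 91.6211, 123.8176.
Field (20°×10°, letters A–R): 91.6211/20 → 4 → E, 123.8176/10 → 12 → M; chars EM.
Square (2°×1°, digits 0–9): 11.6211/2 → 5, 3.8176/1 → 3; chars 53.
Subsquare (5′×2.5′, letters a–x): 1.6211/0.0833333 → 19 → t, 0.8176/0.0416667 → 19 → t; chars tt.

EM53tt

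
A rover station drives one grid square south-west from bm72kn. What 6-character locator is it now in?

BM72jm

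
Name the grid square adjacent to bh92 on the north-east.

CH03

Longitude square 9; +1 → 10, wraps to 0, carry into field.
Longitude field B = 1; +1 → 2 = C.
Latitude square 2; +1 → 3.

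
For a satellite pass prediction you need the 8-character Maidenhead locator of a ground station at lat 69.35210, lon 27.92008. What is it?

Shift to the Maidenhead origin (180°W, 90°S): lon 207.92008, lat 159.35210.
Field: lon ⌊207.92008/20⌋ = 10 → K; lat ⌊159.35210/10⌋ = 15 → P.
Square: lon ⌊7.92008/2⌋ = 3; lat ⌊9.35210/1⌋ = 9.
Subsquare: lon ⌊1.92008/0.0833333⌋ = 23 → x; lat ⌊0.35210/0.0416667⌋ = 8 → i.
Extended square: lon ⌊0.00341/0.00833333⌋ = 0; lat ⌊0.01877/0.00416667⌋ = 4.

KP39xi04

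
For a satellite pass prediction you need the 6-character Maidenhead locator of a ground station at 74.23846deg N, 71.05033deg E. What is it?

Shift to the Maidenhead origin (180°W, 90°S): lon 251.0503, lat 164.2385.
Field: lon ⌊251.0503/20⌋ = 12 → M; lat ⌊164.2385/10⌋ = 16 → Q.
Square: lon ⌊11.0503/2⌋ = 5; lat ⌊4.2385/1⌋ = 4.
Subsquare: lon ⌊1.0503/0.0833333⌋ = 12 → m; lat ⌊0.2385/0.0416667⌋ = 5 → f.

MQ54mf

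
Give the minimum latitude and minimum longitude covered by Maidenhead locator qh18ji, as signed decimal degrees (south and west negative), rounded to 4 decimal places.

-11.6667, 142.7500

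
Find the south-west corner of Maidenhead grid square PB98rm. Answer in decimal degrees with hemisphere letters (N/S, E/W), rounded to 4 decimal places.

71.5000° S, 139.4167° E

Field P=15, B=1: +15·20° lon, +1·10° lat → SW at lon 120°, lat -80°.
Square 9, 8: +9·2° lon, +8·1° lat → SW at lon 138°, lat -72°.
Subsquare r=17, m=12: +17·0.0833333° lon, +12·0.0416667° lat → SW at lon 139.417°, lat -71.5°.
latitude 71.5000° S, longitude 139.4167° E.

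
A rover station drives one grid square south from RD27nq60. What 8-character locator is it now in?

RD27np69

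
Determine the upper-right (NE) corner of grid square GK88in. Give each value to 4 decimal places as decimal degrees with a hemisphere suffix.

18.5833° N, 43.2500° W

Field G=6, K=10: +6·20° lon, +10·10° lat → SW at lon -60°, lat 10°.
Square 8, 8: +8·2° lon, +8·1° lat → SW at lon -44°, lat 18°.
Subsquare i=8, n=13: +8·0.0833333° lon, +13·0.0416667° lat → SW at lon -43.3333°, lat 18.5417°.
Cell spans 0.0833333° lon × 0.0416667° lat. NE corner is SW corner plus one full cell.
latitude 18.5833° N, longitude 43.2500° W.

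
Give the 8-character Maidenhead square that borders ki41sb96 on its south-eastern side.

KI41tb05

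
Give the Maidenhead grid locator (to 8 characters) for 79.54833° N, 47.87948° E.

LQ39wn51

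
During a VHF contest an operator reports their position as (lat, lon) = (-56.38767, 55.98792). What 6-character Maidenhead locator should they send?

LD73xo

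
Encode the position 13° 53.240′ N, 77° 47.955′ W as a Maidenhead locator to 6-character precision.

FK13cv

Offset from 180°W / 90°S: lon 102.2007°, lat 103.8873°.
Field (20°×10°, letters A–R): lon ⌊102.2007/20⌋ = 5 → F; lat ⌊103.8873/10⌋ = 10 → K.
Square (2°×1°, digits 0–9): lon ⌊2.2007/2⌋ = 1; lat ⌊3.8873/1⌋ = 3.
Subsquare (5′×2.5′, letters a–x): lon ⌊0.2007/0.0833333⌋ = 2 → c; lat ⌊0.8873/0.0416667⌋ = 21 → v.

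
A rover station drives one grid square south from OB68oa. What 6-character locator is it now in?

Latitude subsquare a = 0; −1 → -1, wraps to 23 = x, carry into square.
Latitude square 8; −1 → 7.
The longitude characters are unchanged.

OB67ox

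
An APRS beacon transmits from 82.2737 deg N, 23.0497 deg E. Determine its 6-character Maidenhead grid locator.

Shift to the Maidenhead origin (180°W, 90°S): lon 203.0497, lat 172.2737.
Field: lon ⌊203.0497/20⌋ = 10 → K; lat ⌊172.2737/10⌋ = 17 → R.
Square: lon ⌊3.0497/2⌋ = 1; lat ⌊2.2737/1⌋ = 2.
Subsquare: lon ⌊1.0497/0.0833333⌋ = 12 → m; lat ⌊0.2737/0.0416667⌋ = 6 → g.

KR12mg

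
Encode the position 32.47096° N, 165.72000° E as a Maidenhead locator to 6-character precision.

Shift to the Maidenhead origin (180°W, 90°S): lon 345.7200, lat 122.4710.
Field (20°×10°, letters A–R): 345.7200/20 → 17 → R, 122.4710/10 → 12 → M; chars RM.
Square (2°×1°, digits 0–9): 5.7200/2 → 2, 2.4710/1 → 2; chars 22.
Subsquare (5′×2.5′, letters a–x): 1.7200/0.0833333 → 20 → u, 0.4710/0.0416667 → 11 → l; chars ul.

RM22ul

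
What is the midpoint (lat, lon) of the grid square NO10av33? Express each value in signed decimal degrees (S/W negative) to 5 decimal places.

Field N=13, O=14: +13·20° lon, +14·10° lat → SW at lon 80°, lat 50°.
Square 1, 0: +1·2° lon, +0·1° lat → SW at lon 82°, lat 50°.
Subsquare a=0, v=21: +0·0.0833333° lon, +21·0.0416667° lat → SW at lon 82°, lat 50.875°.
Extended square 3, 3: +3·0.00833333° lon, +3·0.00416667° lat → SW at lon 82.025°, lat 50.8875°.
Cell spans 0.00833333° lon × 0.00416667° lat. Centre is SW corner plus half of each.
latitude 50.88958, longitude 82.02917.

50.88958, 82.02917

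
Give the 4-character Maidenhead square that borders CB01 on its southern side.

Latitude square 1; −1 → 0.
The longitude characters are unchanged.

CB00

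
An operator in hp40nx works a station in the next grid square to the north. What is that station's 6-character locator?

HP41na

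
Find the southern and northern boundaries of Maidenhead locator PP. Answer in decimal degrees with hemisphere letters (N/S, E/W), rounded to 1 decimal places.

Field P=15, P=15: +15·20° lon, +15·10° lat → SW at lon 120°, lat 60°.
Cell spans 20° lon × 10° lat.
south 60.0° N, north 70.0° N.

60.0° N, 70.0° N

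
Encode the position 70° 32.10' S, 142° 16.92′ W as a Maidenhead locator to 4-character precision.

BB89

Offset from 180°W / 90°S: lon 37.72°, lat 19.47°.
Field: 37.72/20 → 1 → B, 19.47/10 → 1 → B; chars BB.
Square: 17.72/2 → 8, 9.47/1 → 9; chars 89.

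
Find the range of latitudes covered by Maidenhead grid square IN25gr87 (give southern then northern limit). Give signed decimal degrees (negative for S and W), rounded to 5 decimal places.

Field I=8, N=13: +8·20° lon, +13·10° lat → SW at lon -20°, lat 40°.
Square 2, 5: +2·2° lon, +5·1° lat → SW at lon -16°, lat 45°.
Subsquare g=6, r=17: +6·0.0833333° lon, +17·0.0416667° lat → SW at lon -15.5°, lat 45.7083°.
Extended square 8, 7: +8·0.00833333° lon, +7·0.00416667° lat → SW at lon -15.4333°, lat 45.7375°.
Cell spans 0.00833333° lon × 0.00416667° lat.
south 45.73750, north 45.74167.

45.73750, 45.74167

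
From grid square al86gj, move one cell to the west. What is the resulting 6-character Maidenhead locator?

AL86fj

Longitude subsquare g = 6; −1 → 5 = f.
The latitude characters are unchanged.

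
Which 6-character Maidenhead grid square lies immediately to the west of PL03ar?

OL93xr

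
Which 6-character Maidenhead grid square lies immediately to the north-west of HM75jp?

HM75iq

Longitude subsquare j = 9; −1 → 8 = i.
Latitude subsquare p = 15; +1 → 16 = q.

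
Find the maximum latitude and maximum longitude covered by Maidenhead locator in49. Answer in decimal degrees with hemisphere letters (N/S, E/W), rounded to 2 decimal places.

50.00° N, 10.00° W

Field I=8, N=13: +8·20° lon, +13·10° lat → SW at lon -20°, lat 40°.
Square 4, 9: +4·2° lon, +9·1° lat → SW at lon -12°, lat 49°.
Cell spans 2° lon × 1° lat. NE corner is SW corner plus one full cell.
latitude 50.00° N, longitude 10.00° W.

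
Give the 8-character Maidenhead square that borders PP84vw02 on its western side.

Longitude extended square 0; −1 → -1, wraps to 9, carry into subsquare.
Longitude subsquare v = 21; −1 → 20 = u.
The latitude characters are unchanged.

PP84uw92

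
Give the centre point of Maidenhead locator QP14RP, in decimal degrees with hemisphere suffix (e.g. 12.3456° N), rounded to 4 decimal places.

64.6458° N, 143.4583° E

Field Q=16, P=15: +16·20° lon, +15·10° lat → SW at lon 140°, lat 60°.
Square 1, 4: +1·2° lon, +4·1° lat → SW at lon 142°, lat 64°.
Subsquare r=17, p=15: +17·0.0833333° lon, +15·0.0416667° lat → SW at lon 143.417°, lat 64.625°.
Cell spans 0.0833333° lon × 0.0416667° lat. Centre is SW corner plus half of each.
latitude 64.6458° N, longitude 143.4583° E.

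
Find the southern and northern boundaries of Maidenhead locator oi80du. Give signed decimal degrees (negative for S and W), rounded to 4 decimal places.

-9.1667, -9.1250

Field O=14, I=8: +14·20° lon, +8·10° lat → SW at lon 100°, lat -10°.
Square 8, 0: +8·2° lon, +0·1° lat → SW at lon 116°, lat -10°.
Subsquare d=3, u=20: +3·0.0833333° lon, +20·0.0416667° lat → SW at lon 116.25°, lat -9.16667°.
Cell spans 0.0833333° lon × 0.0416667° lat.
south -9.1667, north -9.1250.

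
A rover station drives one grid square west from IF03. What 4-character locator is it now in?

Longitude square 0; −1 → -1, wraps to 9, carry into field.
Longitude field I = 8; −1 → 7 = H.
The latitude characters are unchanged.

HF93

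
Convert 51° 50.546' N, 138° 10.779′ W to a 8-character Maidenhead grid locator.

Add 180° to longitude and 90° to latitude: 41.82035, 141.84243.
Field: 41.82035/20 → 2 → C, 141.84243/10 → 14 → O; chars CO.
Square: 1.82035/2 → 0, 1.84243/1 → 1; chars 01.
Subsquare: 1.82035/0.0833333 → 21 → v, 0.84243/0.0416667 → 20 → u; chars vu.
Extended square: 0.07035/0.00833333 → 8, 0.00910/0.00416667 → 2; chars 82.

CO01vu82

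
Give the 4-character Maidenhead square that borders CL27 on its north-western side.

CL18

Longitude square 2; −1 → 1.
Latitude square 7; +1 → 8.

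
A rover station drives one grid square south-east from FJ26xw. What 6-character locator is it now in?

FJ36av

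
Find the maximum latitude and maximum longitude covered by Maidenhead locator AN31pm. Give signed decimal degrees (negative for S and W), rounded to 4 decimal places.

Field A=0, N=13: +0·20° lon, +13·10° lat → SW at lon -180°, lat 40°.
Square 3, 1: +3·2° lon, +1·1° lat → SW at lon -174°, lat 41°.
Subsquare p=15, m=12: +15·0.0833333° lon, +12·0.0416667° lat → SW at lon -172.75°, lat 41.5°.
Cell spans 0.0833333° lon × 0.0416667° lat. NE corner is SW corner plus one full cell.
latitude 41.5417, longitude -172.6667.

41.5417, -172.6667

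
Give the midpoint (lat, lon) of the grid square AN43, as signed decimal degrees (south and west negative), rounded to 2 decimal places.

43.50, -171.00

Field A=0, N=13: +0·20° lon, +13·10° lat → SW at lon -180°, lat 40°.
Square 4, 3: +4·2° lon, +3·1° lat → SW at lon -172°, lat 43°.
Cell spans 2° lon × 1° lat. Centre is SW corner plus half of each.
latitude 43.50, longitude -171.00.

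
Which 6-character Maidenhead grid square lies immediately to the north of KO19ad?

Latitude subsquare d = 3; +1 → 4 = e.
The longitude characters are unchanged.

KO19ae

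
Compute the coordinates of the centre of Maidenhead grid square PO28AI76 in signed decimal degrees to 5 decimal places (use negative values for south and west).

58.36042, 124.06250

Field P=15, O=14: +15·20° lon, +14·10° lat → SW at lon 120°, lat 50°.
Square 2, 8: +2·2° lon, +8·1° lat → SW at lon 124°, lat 58°.
Subsquare a=0, i=8: +0·0.0833333° lon, +8·0.0416667° lat → SW at lon 124°, lat 58.3333°.
Extended square 7, 6: +7·0.00833333° lon, +6·0.00416667° lat → SW at lon 124.058°, lat 58.3583°.
Cell spans 0.00833333° lon × 0.00416667° lat. Centre is SW corner plus half of each.
latitude 58.36042, longitude 124.06250.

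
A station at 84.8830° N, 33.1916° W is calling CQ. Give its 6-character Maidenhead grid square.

HR34jv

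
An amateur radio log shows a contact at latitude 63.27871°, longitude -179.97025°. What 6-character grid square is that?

AP03ag

Add 180° to longitude and 90° to latitude: 0.0298, 153.2787.
Field: lon ⌊0.0298/20⌋ = 0 → A; lat ⌊153.2787/10⌋ = 15 → P.
Square: lon ⌊0.0298/2⌋ = 0; lat ⌊3.2787/1⌋ = 3.
Subsquare: lon ⌊0.0298/0.0833333⌋ = 0 → a; lat ⌊0.2787/0.0416667⌋ = 6 → g.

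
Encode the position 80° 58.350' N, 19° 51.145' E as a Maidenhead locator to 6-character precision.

JR90wx

Offset from 180°W / 90°S: lon 199.8524°, lat 170.9725°.
Field: lon ⌊199.8524/20⌋ = 9 → J; lat ⌊170.9725/10⌋ = 17 → R.
Square: lon ⌊19.8524/2⌋ = 9; lat ⌊0.9725/1⌋ = 0.
Subsquare: lon ⌊1.8524/0.0833333⌋ = 22 → w; lat ⌊0.9725/0.0416667⌋ = 23 → x.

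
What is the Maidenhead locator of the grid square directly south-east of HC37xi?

HC47ah

Longitude subsquare x = 23; +1 → 24, wraps to 0 = a, carry into square.
Longitude square 3; +1 → 4.
Latitude subsquare i = 8; −1 → 7 = h.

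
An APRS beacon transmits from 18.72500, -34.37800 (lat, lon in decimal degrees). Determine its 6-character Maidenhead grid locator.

Add 180° to longitude and 90° to latitude: 145.6220, 108.7250.
Field (20°×10°, letters A–R): 145.6220/20 → 7 → H, 108.7250/10 → 10 → K; chars HK.
Square (2°×1°, digits 0–9): 5.6220/2 → 2, 8.7250/1 → 8; chars 28.
Subsquare (5′×2.5′, letters a–x): 1.6220/0.0833333 → 19 → t, 0.7250/0.0416667 → 17 → r; chars tr.

HK28tr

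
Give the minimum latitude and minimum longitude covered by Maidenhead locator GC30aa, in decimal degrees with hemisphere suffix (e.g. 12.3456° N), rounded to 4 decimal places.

Field G=6, C=2: +6·20° lon, +2·10° lat → SW at lon -60°, lat -70°.
Square 3, 0: +3·2° lon, +0·1° lat → SW at lon -54°, lat -70°.
Subsquare a=0, a=0: +0·0.0833333° lon, +0·0.0416667° lat → SW at lon -54°, lat -70°.
latitude 70.0000° S, longitude 54.0000° W.

70.0000° S, 54.0000° W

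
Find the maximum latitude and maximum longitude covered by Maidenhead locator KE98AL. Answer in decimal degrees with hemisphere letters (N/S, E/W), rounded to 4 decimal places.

41.5000° S, 38.0833° E

Field K=10, E=4: +10·20° lon, +4·10° lat → SW at lon 20°, lat -50°.
Square 9, 8: +9·2° lon, +8·1° lat → SW at lon 38°, lat -42°.
Subsquare a=0, l=11: +0·0.0833333° lon, +11·0.0416667° lat → SW at lon 38°, lat -41.5417°.
Cell spans 0.0833333° lon × 0.0416667° lat. NE corner is SW corner plus one full cell.
latitude 41.5000° S, longitude 38.0833° E.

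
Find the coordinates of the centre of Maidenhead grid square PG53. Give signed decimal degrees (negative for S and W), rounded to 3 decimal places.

-26.500, 131.000

Field P=15, G=6: +15·20° lon, +6·10° lat → SW at lon 120°, lat -30°.
Square 5, 3: +5·2° lon, +3·1° lat → SW at lon 130°, lat -27°.
Cell spans 2° lon × 1° lat. Centre is SW corner plus half of each.
latitude -26.500, longitude 131.000.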